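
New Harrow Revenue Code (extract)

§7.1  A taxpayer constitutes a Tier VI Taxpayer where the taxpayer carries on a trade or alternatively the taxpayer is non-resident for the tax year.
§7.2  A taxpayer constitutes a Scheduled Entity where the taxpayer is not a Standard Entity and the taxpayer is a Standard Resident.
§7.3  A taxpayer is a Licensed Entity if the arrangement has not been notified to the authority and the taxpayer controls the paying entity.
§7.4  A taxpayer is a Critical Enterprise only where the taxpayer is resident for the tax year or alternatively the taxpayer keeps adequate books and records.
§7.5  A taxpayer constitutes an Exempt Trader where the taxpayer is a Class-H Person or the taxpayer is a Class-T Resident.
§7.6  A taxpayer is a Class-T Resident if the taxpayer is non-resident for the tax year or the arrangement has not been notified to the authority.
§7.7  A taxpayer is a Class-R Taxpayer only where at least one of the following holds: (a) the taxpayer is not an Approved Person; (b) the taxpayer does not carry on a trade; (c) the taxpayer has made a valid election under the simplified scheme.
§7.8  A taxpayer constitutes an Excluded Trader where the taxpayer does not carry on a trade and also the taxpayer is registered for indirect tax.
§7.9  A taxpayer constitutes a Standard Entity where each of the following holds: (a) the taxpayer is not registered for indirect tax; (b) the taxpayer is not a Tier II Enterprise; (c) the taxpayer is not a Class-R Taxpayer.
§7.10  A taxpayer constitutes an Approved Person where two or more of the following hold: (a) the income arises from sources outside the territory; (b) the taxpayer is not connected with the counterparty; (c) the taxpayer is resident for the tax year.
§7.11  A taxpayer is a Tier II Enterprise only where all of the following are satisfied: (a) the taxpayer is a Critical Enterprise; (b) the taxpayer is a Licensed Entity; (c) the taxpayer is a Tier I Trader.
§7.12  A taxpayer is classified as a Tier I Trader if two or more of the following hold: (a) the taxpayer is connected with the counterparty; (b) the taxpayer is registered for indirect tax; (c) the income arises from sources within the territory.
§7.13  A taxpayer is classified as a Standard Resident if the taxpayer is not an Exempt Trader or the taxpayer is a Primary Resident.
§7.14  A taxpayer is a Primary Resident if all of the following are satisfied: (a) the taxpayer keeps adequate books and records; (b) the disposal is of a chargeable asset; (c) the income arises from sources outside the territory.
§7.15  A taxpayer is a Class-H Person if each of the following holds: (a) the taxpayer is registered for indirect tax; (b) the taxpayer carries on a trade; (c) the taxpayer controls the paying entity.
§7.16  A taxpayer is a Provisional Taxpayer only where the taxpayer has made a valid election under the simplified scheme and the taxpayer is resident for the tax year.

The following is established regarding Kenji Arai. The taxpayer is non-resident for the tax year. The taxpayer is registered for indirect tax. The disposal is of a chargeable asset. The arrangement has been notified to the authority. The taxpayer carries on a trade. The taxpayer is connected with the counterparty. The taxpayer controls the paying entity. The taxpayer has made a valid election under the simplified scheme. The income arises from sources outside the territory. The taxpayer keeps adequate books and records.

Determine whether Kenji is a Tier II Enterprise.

§7.4 — Critical Enterprise: [the taxpayer is resident for the tax year? no] OR [the taxpayer keeps adequate books and records? yes] → satisfied.
§7.3 — Licensed Entity: [the arrangement has not been notified to the authority? no] AND [the taxpayer controls the paying entity? yes] → not satisfied.
§7.12 — Tier I Trader: the taxpayer is connected with the counterparty? yes; the taxpayer is registered for indirect tax? yes; the income arises from sources within the territory? no — 2 of 3 hold (need ≥2) → satisfied.
§7.11 — Tier II Enterprise: [Critical Enterprise (§7.4)? yes] AND [Licensed Entity (§7.3)? no] AND [Tier I Trader (§7.12)? yes] → not satisfied.

No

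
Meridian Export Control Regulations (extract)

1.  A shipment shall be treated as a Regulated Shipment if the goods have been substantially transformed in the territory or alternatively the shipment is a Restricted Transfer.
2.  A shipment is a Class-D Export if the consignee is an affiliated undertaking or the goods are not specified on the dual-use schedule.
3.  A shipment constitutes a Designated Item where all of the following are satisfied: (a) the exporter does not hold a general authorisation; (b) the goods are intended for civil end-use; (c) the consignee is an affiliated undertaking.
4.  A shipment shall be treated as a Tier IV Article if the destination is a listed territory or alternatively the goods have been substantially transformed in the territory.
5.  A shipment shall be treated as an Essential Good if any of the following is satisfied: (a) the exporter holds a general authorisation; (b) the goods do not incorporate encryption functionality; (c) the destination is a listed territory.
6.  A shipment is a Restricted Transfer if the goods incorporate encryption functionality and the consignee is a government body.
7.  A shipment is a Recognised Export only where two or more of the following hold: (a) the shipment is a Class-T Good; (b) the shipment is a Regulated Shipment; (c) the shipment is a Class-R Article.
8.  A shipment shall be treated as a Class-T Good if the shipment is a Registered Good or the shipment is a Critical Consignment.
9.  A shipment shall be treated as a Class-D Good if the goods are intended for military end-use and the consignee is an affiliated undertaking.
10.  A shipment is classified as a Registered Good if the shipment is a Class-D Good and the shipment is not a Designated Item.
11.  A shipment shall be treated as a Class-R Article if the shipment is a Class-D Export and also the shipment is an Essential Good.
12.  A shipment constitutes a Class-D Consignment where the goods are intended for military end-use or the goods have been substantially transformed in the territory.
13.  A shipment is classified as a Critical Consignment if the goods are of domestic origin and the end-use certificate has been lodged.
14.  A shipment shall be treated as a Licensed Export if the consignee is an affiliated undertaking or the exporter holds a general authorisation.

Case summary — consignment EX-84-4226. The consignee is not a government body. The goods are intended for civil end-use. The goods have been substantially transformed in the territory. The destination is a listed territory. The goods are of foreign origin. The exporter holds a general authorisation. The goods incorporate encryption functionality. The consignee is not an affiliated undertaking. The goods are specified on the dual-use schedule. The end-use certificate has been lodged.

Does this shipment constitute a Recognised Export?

No

paragraph 9 — Class-D Good: [the goods are intended for military end-use? no] AND [the consignee is an affiliated undertaking? no] → not satisfied.
paragraph 3 — Designated Item: [the exporter does not hold a general authorisation? no] AND [the goods are intended for civil end-use? yes] AND [the consignee is an affiliated undertaking? no] → not satisfied.
paragraph 10 — Registered Good: [Class-D Good (paragraph 9)? no] AND [not a Designated Item (paragraph 3)? yes] → not satisfied.
paragraph 13 — Critical Consignment: [the goods are of domestic origin? no] AND [the end-use certificate has been lodged? yes] → not satisfied.
paragraph 8 — Class-T Good: [Registered Good (paragraph 10)? no] OR [Critical Consignment (paragraph 13)? no] → not satisfied.
paragraph 6 — Restricted Transfer: [the goods incorporate encryption functionality? yes] AND [the consignee is a government body? no] → not satisfied.
paragraph 1 — Regulated Shipment: [the goods have been substantially transformed in the territory? yes] OR [Restricted Transfer (paragraph 6)? no] → satisfied.
paragraph 2 — Class-D Export: [the consignee is an affiliated undertaking? no] OR [the goods are not specified on the dual-use schedule? no] → not satisfied.
paragraph 5 — Essential Good: [the exporter holds a general authorisation? yes] OR [the goods do not incorporate encryption functionality? no] OR [the destination is a listed territory? yes] → satisfied.
paragraph 11 — Class-R Article: [Class-D Export (paragraph 2)? no] AND [Essential Good (paragraph 5)? yes] → not satisfied.
paragraph 7 — Recognised Export: Class-T Good (paragraph 8)? no; Regulated Shipment (paragraph 1)? yes; Class-R Article (paragraph 11)? no — 1 of 3 hold (need ≥2) → not satisfied.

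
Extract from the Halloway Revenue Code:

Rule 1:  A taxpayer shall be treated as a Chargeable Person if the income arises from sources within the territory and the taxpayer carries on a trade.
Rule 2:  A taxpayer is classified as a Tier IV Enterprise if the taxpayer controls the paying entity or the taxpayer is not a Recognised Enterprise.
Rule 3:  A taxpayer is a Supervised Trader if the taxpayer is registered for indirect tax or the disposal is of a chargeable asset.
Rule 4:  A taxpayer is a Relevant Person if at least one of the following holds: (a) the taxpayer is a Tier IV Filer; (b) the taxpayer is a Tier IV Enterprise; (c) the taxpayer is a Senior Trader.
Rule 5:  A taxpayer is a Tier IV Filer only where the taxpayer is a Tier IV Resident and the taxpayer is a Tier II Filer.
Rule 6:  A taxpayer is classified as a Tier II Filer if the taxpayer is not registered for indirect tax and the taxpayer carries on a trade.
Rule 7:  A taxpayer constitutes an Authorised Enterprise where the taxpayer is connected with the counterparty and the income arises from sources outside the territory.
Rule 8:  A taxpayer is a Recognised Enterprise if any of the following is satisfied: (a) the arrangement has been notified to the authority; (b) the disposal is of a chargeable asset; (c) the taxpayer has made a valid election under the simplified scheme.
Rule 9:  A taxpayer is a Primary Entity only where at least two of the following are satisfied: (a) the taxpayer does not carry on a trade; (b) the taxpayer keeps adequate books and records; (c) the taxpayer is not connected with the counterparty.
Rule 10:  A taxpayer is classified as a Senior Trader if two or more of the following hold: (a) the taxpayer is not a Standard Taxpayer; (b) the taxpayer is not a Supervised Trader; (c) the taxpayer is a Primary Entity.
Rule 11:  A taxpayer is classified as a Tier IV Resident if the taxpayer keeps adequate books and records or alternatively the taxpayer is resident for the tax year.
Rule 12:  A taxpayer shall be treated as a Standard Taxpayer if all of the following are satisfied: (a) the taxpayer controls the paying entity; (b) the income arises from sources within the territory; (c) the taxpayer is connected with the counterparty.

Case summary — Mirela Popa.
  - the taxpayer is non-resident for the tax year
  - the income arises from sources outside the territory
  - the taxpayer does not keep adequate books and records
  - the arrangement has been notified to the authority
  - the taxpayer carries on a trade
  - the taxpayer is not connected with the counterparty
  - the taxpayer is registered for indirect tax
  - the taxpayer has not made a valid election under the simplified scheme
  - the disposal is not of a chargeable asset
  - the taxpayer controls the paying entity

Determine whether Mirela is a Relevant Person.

Yes

rule 11 — Tier IV Resident: [the taxpayer keeps adequate books and records? no] OR [the taxpayer is resident for the tax year? no] → not satisfied.
rule 6 — Tier II Filer: [the taxpayer is not registered for indirect tax? no] AND [the taxpayer carries on a trade? yes] → not satisfied.
rule 5 — Tier IV Filer: [Tier IV Resident (rule 11)? no] AND [Tier II Filer (rule 6)? no] → not satisfied.
rule 8 — Recognised Enterprise: [the arrangement has been notified to the authority? yes] OR [the disposal is of a chargeable asset? no] OR [the taxpayer has made a valid election under the simplified scheme? no] → satisfied.
rule 2 — Tier IV Enterprise: [the taxpayer controls the paying entity? yes] OR [not a Recognised Enterprise (rule 8)? no] → satisfied.
rule 12 — Standard Taxpayer: [the taxpayer controls the paying entity? yes] AND [the income arises from sources within the territory? no] AND [the taxpayer is connected with the counterparty? no] → not satisfied.
rule 3 — Supervised Trader: [the taxpayer is registered for indirect tax? yes] OR [the disposal is of a chargeable asset? no] → satisfied.
rule 9 — Primary Entity: the taxpayer does not carry on a trade? no; the taxpayer keeps adequate books and records? no; the taxpayer is not connected with the counterparty? yes — 1 of 3 hold (need ≥2) → not satisfied.
rule 10 — Senior Trader: not a Standard Taxpayer (rule 12)? yes; not a Supervised Trader (rule 3)? no; Primary Entity (rule 9)? no — 1 of 3 hold (need ≥2) → not satisfied.
rule 4 — Relevant Person: [Tier IV Filer (rule 5)? no] OR [Tier IV Enterprise (rule 2)? yes] OR [Senior Trader (rule 10)? no] → satisfied.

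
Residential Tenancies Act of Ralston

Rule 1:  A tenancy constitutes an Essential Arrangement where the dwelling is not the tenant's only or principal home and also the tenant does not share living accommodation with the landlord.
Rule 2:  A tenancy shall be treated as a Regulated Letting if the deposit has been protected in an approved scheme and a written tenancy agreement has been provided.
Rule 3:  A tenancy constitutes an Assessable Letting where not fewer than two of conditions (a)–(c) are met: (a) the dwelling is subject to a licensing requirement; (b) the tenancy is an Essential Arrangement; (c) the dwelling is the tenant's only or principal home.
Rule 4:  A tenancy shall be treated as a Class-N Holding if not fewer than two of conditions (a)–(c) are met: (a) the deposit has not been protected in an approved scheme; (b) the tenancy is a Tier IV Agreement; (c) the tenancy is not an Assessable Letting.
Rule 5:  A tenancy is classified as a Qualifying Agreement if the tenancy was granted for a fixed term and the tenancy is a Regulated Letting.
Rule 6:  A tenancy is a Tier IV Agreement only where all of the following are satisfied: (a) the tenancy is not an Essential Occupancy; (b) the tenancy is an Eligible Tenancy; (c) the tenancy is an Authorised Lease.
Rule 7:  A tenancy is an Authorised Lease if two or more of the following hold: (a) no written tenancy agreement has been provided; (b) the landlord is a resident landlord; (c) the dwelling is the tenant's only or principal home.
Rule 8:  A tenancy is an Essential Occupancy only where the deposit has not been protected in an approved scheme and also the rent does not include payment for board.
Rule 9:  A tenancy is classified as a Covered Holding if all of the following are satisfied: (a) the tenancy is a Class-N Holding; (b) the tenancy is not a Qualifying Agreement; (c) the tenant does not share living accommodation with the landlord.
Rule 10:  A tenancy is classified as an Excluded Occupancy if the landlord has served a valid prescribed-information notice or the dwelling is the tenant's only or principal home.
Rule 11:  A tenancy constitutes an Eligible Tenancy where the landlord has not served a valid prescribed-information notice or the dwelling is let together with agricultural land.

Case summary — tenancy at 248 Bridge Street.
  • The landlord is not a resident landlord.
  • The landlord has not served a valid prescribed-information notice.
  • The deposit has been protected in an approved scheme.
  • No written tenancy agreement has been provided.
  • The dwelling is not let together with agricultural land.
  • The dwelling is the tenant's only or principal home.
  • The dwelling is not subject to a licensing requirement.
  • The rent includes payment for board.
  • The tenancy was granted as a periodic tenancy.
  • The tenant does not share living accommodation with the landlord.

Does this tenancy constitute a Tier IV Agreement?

rule 8 — Essential Occupancy: [the deposit has not been protected in an approved scheme? no] AND [the rent does not include payment for board? no] → not satisfied.
rule 11 — Eligible Tenancy: [the landlord has not served a valid prescribed-information notice? yes] OR [the dwelling is let together with agricultural land? no] → satisfied.
rule 7 — Authorised Lease: no written tenancy agreement has been provided? yes; the landlord is a resident landlord? no; the dwelling is the tenant's only or principal home? yes — 2 of 3 hold (need ≥2) → satisfied.
rule 6 — Tier IV Agreement: [not an Essential Occupancy (rule 8)? yes] AND [Eligible Tenancy (rule 11)? yes] AND [Authorised Lease (rule 7)? yes] → satisfied.

Yes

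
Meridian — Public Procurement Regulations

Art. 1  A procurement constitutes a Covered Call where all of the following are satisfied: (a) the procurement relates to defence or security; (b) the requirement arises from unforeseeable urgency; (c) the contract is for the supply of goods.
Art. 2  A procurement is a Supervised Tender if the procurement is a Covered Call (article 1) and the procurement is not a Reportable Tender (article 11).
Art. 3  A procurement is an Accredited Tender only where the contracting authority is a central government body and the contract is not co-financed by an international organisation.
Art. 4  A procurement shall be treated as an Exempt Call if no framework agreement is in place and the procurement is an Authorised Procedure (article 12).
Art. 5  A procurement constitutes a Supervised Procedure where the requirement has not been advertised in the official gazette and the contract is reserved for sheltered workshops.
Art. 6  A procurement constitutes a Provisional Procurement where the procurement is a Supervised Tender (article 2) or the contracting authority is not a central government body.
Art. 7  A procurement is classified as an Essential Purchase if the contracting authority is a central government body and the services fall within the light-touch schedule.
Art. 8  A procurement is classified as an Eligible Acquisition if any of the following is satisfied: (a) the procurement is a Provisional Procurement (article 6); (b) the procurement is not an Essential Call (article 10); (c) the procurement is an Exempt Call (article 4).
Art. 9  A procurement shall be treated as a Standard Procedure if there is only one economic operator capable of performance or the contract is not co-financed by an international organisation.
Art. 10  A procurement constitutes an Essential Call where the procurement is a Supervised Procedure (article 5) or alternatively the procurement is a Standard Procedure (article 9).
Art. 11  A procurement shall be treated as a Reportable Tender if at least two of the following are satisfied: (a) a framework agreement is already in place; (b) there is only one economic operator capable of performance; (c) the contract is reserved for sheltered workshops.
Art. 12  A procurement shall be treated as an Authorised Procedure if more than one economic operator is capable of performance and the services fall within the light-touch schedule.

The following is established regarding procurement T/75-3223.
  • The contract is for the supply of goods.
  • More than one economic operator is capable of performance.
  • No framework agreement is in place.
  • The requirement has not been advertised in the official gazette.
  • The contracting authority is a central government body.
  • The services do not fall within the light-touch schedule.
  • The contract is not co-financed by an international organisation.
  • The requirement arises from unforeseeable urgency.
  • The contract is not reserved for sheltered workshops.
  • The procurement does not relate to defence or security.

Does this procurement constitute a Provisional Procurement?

No

article 1 — Covered Call: [the procurement relates to defence or security? no] AND [the requirement arises from unforeseeable urgency? yes] AND [the contract is for the supply of goods? yes] → not satisfied.
article 11 — Reportable Tender: a framework agreement is already in place? no; there is only one economic operator capable of performance? no; the contract is reserved for sheltered workshops? no — 0 of 3 hold (need ≥2) → not satisfied.
article 2 — Supervised Tender: [Covered Call (article 1)? no] AND [not a Reportable Tender (article 11)? yes] → not satisfied.
article 6 — Provisional Procurement: [Supervised Tender (article 2)? no] OR [the contracting authority is not a central government body? no] → not satisfied.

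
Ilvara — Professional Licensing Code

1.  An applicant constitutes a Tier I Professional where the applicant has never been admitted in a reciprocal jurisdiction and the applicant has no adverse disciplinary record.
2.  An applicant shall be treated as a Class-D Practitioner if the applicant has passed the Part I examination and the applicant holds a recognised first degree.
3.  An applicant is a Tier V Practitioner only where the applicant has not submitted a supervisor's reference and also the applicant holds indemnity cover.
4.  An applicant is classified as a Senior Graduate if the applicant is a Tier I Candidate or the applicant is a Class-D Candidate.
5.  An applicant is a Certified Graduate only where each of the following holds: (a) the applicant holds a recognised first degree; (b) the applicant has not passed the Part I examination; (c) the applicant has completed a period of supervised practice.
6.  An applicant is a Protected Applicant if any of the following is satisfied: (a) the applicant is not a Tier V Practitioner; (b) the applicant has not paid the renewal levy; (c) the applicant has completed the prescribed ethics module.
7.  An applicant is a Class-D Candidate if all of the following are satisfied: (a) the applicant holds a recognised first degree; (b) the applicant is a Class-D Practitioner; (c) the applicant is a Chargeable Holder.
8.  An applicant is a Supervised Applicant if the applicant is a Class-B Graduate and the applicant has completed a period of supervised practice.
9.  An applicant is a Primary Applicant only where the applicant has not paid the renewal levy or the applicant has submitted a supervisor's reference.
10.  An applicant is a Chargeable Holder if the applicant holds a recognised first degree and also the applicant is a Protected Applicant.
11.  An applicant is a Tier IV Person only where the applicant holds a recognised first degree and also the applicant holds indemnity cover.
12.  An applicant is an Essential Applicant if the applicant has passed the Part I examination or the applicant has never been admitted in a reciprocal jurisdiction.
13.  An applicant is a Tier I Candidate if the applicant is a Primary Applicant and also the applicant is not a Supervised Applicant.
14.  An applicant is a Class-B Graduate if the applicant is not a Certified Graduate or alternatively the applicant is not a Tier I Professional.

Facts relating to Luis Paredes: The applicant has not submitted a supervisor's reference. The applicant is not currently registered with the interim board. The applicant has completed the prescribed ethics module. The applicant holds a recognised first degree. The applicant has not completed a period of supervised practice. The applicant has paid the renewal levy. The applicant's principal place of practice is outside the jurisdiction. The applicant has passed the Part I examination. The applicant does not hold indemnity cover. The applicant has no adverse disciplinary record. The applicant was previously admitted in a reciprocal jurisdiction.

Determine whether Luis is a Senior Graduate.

Yes

paragraph 9 — Primary Applicant: [the applicant has not paid the renewal levy? no] OR [the applicant has submitted a supervisor's reference? no] → not satisfied.
paragraph 5 — Certified Graduate: [the applicant holds a recognised first degree? yes] AND [the applicant has not passed the Part I examination? no] AND [the applicant has completed a period of supervised practice? no] → not satisfied.
paragraph 1 — Tier I Professional: [the applicant has never been admitted in a reciprocal jurisdiction? no] AND [the applicant has no adverse disciplinary record? yes] → not satisfied.
paragraph 14 — Class-B Graduate: [not a Certified Graduate (paragraph 5)? yes] OR [not a Tier I Professional (paragraph 1)? yes] → satisfied.
paragraph 8 — Supervised Applicant: [Class-B Graduate (paragraph 14)? yes] AND [the applicant has completed a period of supervised practice? no] → not satisfied.
paragraph 13 — Tier I Candidate: [Primary Applicant (paragraph 9)? no] AND [not a Supervised Applicant (paragraph 8)? yes] → not satisfied.
paragraph 2 — Class-D Practitioner: [the applicant has passed the Part I examination? yes] AND [the applicant holds a recognised first degree? yes] → satisfied.
paragraph 3 — Tier V Practitioner: [the applicant has not submitted a supervisor's reference? yes] AND [the applicant holds indemnity cover? no] → not satisfied.
paragraph 6 — Protected Applicant: [not a Tier V Practitioner (paragraph 3)? yes] OR [the applicant has not paid the renewal levy? no] OR [the applicant has completed the prescribed ethics module? yes] → satisfied.
paragraph 10 — Chargeable Holder: [the applicant holds a recognised first degree? yes] AND [Protected Applicant (paragraph 6)? yes] → satisfied.
paragraph 7 — Class-D Candidate: [the applicant holds a recognised first degree? yes] AND [Class-D Practitioner (paragraph 2)? yes] AND [Chargeable Holder (paragraph 10)? yes] → satisfied.
paragraph 4 — Senior Graduate: [Tier I Candidate (paragraph 13)? no] OR [Class-D Candidate (paragraph 7)? yes] → satisfied.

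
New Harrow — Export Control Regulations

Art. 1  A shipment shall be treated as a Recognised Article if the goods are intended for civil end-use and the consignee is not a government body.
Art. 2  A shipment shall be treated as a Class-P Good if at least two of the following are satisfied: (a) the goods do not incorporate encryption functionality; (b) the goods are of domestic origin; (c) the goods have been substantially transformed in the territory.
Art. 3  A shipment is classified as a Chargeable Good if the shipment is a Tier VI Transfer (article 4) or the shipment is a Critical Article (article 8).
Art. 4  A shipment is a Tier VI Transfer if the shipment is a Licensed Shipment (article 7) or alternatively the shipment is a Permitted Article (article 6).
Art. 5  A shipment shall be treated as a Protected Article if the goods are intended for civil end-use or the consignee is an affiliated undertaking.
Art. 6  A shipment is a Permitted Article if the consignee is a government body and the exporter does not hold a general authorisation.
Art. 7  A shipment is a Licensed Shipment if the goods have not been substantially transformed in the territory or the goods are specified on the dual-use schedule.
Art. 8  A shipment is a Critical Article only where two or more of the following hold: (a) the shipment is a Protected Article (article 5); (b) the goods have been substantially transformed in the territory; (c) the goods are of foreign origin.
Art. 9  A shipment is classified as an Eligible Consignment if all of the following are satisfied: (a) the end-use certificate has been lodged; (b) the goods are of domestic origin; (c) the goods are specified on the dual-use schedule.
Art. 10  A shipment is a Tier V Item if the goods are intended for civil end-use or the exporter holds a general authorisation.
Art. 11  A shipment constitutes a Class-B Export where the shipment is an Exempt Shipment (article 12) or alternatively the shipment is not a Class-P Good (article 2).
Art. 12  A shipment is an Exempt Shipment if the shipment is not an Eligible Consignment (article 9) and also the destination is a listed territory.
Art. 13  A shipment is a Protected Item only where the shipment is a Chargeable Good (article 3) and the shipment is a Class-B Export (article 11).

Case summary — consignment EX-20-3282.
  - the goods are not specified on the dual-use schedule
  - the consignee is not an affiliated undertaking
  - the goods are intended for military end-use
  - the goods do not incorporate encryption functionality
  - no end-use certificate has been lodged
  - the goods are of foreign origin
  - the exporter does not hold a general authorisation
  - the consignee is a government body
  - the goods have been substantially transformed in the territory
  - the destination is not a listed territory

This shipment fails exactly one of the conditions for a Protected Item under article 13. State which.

Class-B Export

article 7 — Licensed Shipment: [the goods have not been substantially transformed in the territory? no] OR [the goods are specified on the dual-use schedule? no] → not satisfied.
article 6 — Permitted Article: [the consignee is a government body? yes] AND [the exporter does not hold a general authorisation? yes] → satisfied.
article 4 — Tier VI Transfer: [Licensed Shipment (article 7)? no] OR [Permitted Article (article 6)? yes] → satisfied.
article 5 — Protected Article: [the goods are intended for civil end-use? no] OR [the consignee is an affiliated undertaking? no] → not satisfied.
article 8 — Critical Article: Protected Article (article 5)? no; the goods have been substantially transformed in the territory? yes; the goods are of foreign origin? yes — 2 of 3 hold (need ≥2) → satisfied.
article 3 — Chargeable Good: [Tier VI Transfer (article 4)? yes] OR [Critical Article (article 8)? yes] → satisfied.
article 9 — Eligible Consignment: [the end-use certificate has been lodged? no] AND [the goods are of domestic origin? no] AND [the goods are specified on the dual-use schedule? no] → not satisfied.
article 12 — Exempt Shipment: [not an Eligible Consignment (article 9)? yes] AND [the destination is a listed territory? no] → not satisfied.
article 2 — Class-P Good: the goods do not incorporate encryption functionality? yes; the goods are of domestic origin? no; the goods have been substantially transformed in the territory? yes — 2 of 3 hold (need ≥2) → satisfied.
article 11 — Class-B Export: [Exempt Shipment (article 12)? no] OR [not a Class-P Good (article 2)? no] → not satisfied.
article 13 — Protected Item: [Chargeable Good (article 3)? yes] AND [Class-B Export (article 11)? no] → not satisfied.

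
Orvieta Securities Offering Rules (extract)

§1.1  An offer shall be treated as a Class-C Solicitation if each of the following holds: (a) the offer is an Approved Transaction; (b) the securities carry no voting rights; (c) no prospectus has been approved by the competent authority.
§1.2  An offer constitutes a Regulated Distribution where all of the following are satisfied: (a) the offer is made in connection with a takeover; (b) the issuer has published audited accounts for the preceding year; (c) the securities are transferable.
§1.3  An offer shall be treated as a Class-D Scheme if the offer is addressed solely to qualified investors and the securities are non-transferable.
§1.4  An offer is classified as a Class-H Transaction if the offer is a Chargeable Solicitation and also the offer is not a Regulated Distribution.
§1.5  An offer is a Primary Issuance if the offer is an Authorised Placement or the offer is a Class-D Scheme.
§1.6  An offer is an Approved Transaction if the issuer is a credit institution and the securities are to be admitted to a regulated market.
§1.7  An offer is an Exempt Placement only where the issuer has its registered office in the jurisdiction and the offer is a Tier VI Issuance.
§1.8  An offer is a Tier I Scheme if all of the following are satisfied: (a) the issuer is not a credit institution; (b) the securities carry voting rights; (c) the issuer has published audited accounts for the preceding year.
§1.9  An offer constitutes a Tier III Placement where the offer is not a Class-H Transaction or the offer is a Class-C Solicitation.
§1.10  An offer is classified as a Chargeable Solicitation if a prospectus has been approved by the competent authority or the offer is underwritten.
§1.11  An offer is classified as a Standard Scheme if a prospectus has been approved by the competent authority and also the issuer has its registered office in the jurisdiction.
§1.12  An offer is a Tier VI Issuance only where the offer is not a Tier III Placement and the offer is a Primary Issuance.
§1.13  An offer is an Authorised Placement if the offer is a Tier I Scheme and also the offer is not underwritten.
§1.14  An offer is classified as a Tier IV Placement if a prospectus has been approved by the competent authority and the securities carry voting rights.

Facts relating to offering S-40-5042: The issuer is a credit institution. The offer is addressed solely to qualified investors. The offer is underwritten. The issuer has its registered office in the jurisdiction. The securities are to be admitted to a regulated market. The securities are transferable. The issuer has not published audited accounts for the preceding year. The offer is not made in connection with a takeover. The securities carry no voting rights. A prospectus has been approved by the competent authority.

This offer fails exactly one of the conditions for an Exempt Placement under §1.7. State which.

§1.10 — Chargeable Solicitation: [a prospectus has been approved by the competent authority? yes] OR [the offer is underwritten? yes] → satisfied.
§1.2 — Regulated Distribution: [the offer is made in connection with a takeover? no] AND [the issuer has published audited accounts for the preceding year? no] AND [the securities are transferable? yes] → not satisfied.
§1.4 — Class-H Transaction: [Chargeable Solicitation (§1.10)? yes] AND [not a Regulated Distribution (§1.2)? yes] → satisfied.
§1.6 — Approved Transaction: [the issuer is a credit institution? yes] AND [the securities are to be admitted to a regulated market? yes] → satisfied.
§1.1 — Class-C Solicitation: [Approved Transaction (§1.6)? yes] AND [the securities carry no voting rights? yes] AND [no prospectus has been approved by the competent authority? no] → not satisfied.
§1.9 — Tier III Placement: [not a Class-H Transaction (§1.4)? no] OR [Class-C Solicitation (§1.1)? no] → not satisfied.
§1.8 — Tier I Scheme: [the issuer is not a credit institution? no] AND [the securities carry voting rights? no] AND [the issuer has published audited accounts for the preceding year? no] → not satisfied.
§1.13 — Authorised Placement: [Tier I Scheme (§1.8)? no] AND [the offer is not underwritten? no] → not satisfied.
§1.3 — Class-D Scheme: [the offer is addressed solely to qualified investors? yes] AND [the securities are non-transferable? no] → not satisfied.
§1.5 — Primary Issuance: [Authorised Placement (§1.13)? no] OR [Class-D Scheme (§1.3)? no] → not satisfied.
§1.12 — Tier VI Issuance: [not a Tier III Placement (§1.9)? yes] AND [Primary Issuance (§1.5)? no] → not satisfied.
§1.7 — Exempt Placement: [the issuer has its registered office in the jurisdiction? yes] AND [Tier VI Issuance (§1.12)? no] → not satisfied.

Tier VI Issuance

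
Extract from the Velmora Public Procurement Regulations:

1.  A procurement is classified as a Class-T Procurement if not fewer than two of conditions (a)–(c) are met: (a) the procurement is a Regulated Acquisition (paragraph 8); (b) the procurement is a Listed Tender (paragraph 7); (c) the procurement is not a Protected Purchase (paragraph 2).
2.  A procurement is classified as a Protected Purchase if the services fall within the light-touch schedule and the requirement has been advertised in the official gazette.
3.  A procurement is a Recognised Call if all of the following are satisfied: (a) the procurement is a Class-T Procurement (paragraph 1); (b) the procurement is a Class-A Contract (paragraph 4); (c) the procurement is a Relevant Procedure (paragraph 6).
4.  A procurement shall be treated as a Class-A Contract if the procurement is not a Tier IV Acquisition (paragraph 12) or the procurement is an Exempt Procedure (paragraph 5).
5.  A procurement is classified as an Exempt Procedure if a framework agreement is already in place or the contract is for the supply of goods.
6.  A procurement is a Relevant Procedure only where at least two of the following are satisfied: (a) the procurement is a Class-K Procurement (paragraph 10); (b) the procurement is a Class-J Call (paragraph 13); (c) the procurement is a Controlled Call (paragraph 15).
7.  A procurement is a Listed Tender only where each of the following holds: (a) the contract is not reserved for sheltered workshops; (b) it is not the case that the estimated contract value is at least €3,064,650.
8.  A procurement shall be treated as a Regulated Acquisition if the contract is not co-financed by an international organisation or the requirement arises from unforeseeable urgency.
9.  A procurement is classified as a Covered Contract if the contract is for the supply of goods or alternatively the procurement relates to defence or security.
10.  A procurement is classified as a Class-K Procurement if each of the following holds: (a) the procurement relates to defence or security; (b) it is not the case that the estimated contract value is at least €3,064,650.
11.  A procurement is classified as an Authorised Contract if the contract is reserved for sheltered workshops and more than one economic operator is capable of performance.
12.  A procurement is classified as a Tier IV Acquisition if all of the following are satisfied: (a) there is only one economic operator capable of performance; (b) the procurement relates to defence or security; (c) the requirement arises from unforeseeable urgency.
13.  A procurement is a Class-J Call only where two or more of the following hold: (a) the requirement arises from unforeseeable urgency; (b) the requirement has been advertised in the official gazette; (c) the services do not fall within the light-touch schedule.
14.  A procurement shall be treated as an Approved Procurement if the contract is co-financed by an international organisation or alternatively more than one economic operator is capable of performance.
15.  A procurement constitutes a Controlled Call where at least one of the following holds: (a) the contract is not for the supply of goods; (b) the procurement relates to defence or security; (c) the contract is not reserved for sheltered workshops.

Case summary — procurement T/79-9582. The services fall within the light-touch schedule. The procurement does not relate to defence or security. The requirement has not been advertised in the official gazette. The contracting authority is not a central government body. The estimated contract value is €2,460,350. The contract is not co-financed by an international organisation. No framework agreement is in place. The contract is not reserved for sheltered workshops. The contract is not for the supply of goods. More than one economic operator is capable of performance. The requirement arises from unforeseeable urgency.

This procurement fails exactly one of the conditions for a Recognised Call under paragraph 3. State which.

paragraph 8 — Regulated Acquisition: [the contract is not co-financed by an international organisation? yes] OR [the requirement arises from unforeseeable urgency? yes] → satisfied.
paragraph 7 — Listed Tender: [the contract is not reserved for sheltered workshops? yes] AND [estimated contract value: €2,460,350 ≥ €3,064,650? no, so negated condition yes] → satisfied.
paragraph 2 — Protected Purchase: [the services fall within the light-touch schedule? yes] AND [the requirement has been advertised in the official gazette? no] → not satisfied.
paragraph 1 — Class-T Procurement: Regulated Acquisition (paragraph 8)? yes; Listed Tender (paragraph 7)? yes; not a Protected Purchase (paragraph 2)? yes — 3 of 3 hold (need ≥2) → satisfied.
paragraph 12 — Tier IV Acquisition: [there is only one economic operator capable of performance? no] AND [the procurement relates to defence or security? no] AND [the requirement arises from unforeseeable urgency? yes] → not satisfied.
paragraph 5 — Exempt Procedure: [a framework agreement is already in place? no] OR [the contract is for the supply of goods? no] → not satisfied.
paragraph 4 — Class-A Contract: [not a Tier IV Acquisition (paragraph 12)? yes] OR [Exempt Procedure (paragraph 5)? no] → satisfied.
paragraph 10 — Class-K Procurement: [the procurement relates to defence or security? no] AND [estimated contract value: €2,460,350 ≥ €3,064,650? no, so negated condition yes] → not satisfied.
paragraph 13 — Class-J Call: the requirement arises from unforeseeable urgency? yes; the requirement has been advertised in the official gazette? no; the services do not fall within the light-touch schedule? no — 1 of 3 hold (need ≥2) → not satisfied.
paragraph 15 — Controlled Call: [the contract is not for the supply of goods? yes] OR [the procurement relates to defence or security? no] OR [the contract is not reserved for sheltered workshops? yes] → satisfied.
paragraph 6 — Relevant Procedure: Class-K Procurement (paragraph 10)? no; Class-J Call (paragraph 13)? no; Controlled Call (paragraph 15)? yes — 1 of 3 hold (need ≥2) → not satisfied.
paragraph 3 — Recognised Call: [Class-T Procurement (paragraph 1)? yes] AND [Class-A Contract (paragraph 4)? yes] AND [Relevant Procedure (paragraph 6)? no] → not satisfied.

Relevant Procedure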